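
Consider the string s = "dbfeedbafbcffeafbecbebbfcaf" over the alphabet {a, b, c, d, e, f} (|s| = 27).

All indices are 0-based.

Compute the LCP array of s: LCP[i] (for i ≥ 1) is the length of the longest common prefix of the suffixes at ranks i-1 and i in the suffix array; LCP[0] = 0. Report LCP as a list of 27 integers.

[0, 2, 3, 0, 1, 1, 1, 2, 1, 2, 0, 1, 1, 0, 2, 0, 1, 1, 1, 1, 0, 1, 2, 1, 1, 2, 1]

rank | idx | suffix
   0 |  25 | af
   1 |   7 | afbcffeafbecbebbfcaf
   2 |  14 | afbecbebbfcaf
   3 |   6 | bafbcffeafbecbebbfcaf
   4 |  21 | bbfcaf
   5 |   9 | bcffeafbecbebbfcaf
   6 |  19 | bebbfcaf
   7 |  16 | becbebbfcaf
   8 |  22 | bfcaf
   9 |   1 | bfeedbafbcffeafbecbebbfcaf
  10 |  24 | caf
  11 |  18 | cbebbfcaf
  12 |  10 | cffeafbecbebbfcaf
  13 |   5 | dbafbcffeafbecbebbfcaf
  14 |   0 | dbfeedbafbcffeafbecbebbfcaf
  15 |  13 | eafbecbebbfcaf
  16 |  20 | ebbfcaf
  17 |  17 | ecbebbfcaf
  18 |   4 | edbafbcffeafbecbebbfcaf
  19 |   3 | eedbafbcffeafbecbebbfcaf
  20 |  26 | f
  21 |   8 | fbcffeafbecbebbfcaf
  22 |  15 | fbecbebbfcaf
  23 |  23 | fcaf
  24 |  12 | feafbecbebbfcaf
  25 |   2 | feedbafbcffeafbecbebbfcaf
  26 |  11 | ffeafbecbebbfcaf

SA = [25, 7, 14, 6, 21, 9, 19, 16, 22, 1, 24, 18, 10, 5, 0, 13, 20, 17, 4, 3, 26, 8, 15, 23, 12, 2, 11]
[i] adj suffixes → lcp
  [1] 25/7 → 2 ('af')
  [2] 7/14 → 3 ('afb')
  [3] 14/6 → 0 ('')
  [4] 6/21 → 1 ('b')
  [5] 21/9 → 1 ('b')
  [6] 9/19 → 1 ('b')
  [7] 19/16 → 2 ('be')
  [8] 16/22 → 1 ('b')
  [9] 22/1 → 2 ('bf')
  [10] 1/24 → 0 ('')
  [11] 24/18 → 1 ('c')
  [12] 18/10 → 1 ('c')
  [13] 10/5 → 0 ('')
  [14] 5/0 → 2 ('db')
  [15] 0/13 → 0 ('')
  [16] 13/20 → 1 ('e')
  [17] 20/17 → 1 ('e')
  [18] 17/4 → 1 ('e')
  [19] 4/3 → 1 ('e')
  [20] 3/26 → 0 ('')
  [21] 26/8 → 1 ('f')
  [22] 8/15 → 2 ('fb')
  [23] 15/23 → 1 ('f')
  [24] 23/12 → 1 ('f')
  [25] 12/2 → 2 ('fe')
  [26] 2/11 → 1 ('f')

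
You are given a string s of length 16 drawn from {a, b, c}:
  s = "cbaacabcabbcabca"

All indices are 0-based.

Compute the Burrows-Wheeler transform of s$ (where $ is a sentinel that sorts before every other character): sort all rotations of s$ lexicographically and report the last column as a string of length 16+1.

rank  rotation           last
    0  $cbaacabcabbcabca  a
    1  a$cbaacabcabbcabc  c
    2  aacabcabbcabca$cb  b
    3  abbcabca$cbaacabc  c
    4  abca$cbaacabcabbc  c
    5  abcabbcabca$cbaac  c
    6  acabcabbcabca$cba  a
    7  baacabcabbcabca$c  c
    8  bbcabca$cbaacabca  a
    9  bca$cbaacabcabbca  a
   10  bcabbcabca$cbaaca  a
   11  bcabca$cbaacabcab  b
   12  ca$cbaacabcabbcab  b
   13  cabbcabca$cbaacab  b
   14  cabca$cbaacabcabb  b
   15  cabcabbcabca$cbaa  a
   16  cbaacabcabbcabca$  $

acbcccacaaabbbba$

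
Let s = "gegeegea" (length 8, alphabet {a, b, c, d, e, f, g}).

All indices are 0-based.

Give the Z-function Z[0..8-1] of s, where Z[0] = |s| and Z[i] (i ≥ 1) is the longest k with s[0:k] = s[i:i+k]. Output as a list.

[8, 0, 2, 0, 0, 2, 0, 0]

Z[0]=8
i=1: fresh scan; Z[1]=0
i=2: fresh scan; Z[2]=2 extend→box=[2,4)
i=3: min(r-i=1, Z[1]=0)=0; Z[3]=0
i=4: fresh scan; Z[4]=0
i=5: fresh scan; Z[5]=2 extend→box=[5,7)
i=6: min(r-i=1, Z[1]=0)=0; Z[6]=0
i=7: fresh scan; Z[7]=0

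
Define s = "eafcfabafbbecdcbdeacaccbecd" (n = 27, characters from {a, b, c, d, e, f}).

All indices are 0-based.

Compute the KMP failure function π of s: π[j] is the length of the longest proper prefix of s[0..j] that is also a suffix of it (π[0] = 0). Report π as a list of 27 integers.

[0, 0, 0, 0, 0, 0, 0, 0, 0, 0, 0, 1, 0, 0, 0, 0, 0, 1, 2, 0, 0, 0, 0, 0, 1, 0, 0]

π[0] = 0
j=1 s[j]='a': π[1]=0 (border '')
j=2 s[j]='f': π[2]=0 (border '')
j=3 s[j]='c': π[3]=0 (border '')
j=4 s[j]='f': π[4]=0 (border '')
j=5 s[j]='a': π[5]=0 (border '')
j=6 s[j]='b': π[6]=0 (border '')
j=7 s[j]='a': π[7]=0 (border '')
j=8 s[j]='f': π[8]=0 (border '')
j=9 s[j]='b': π[9]=0 (border '')
j=10 s[j]='b': π[10]=0 (border '')
j=11 s[j]='e': π[11]=1 (border 'e')
j=12 s[j]='c': k: 1→0; π[12]=0 (border '')
j=13 s[j]='d': π[13]=0 (border '')
j=14 s[j]='c': π[14]=0 (border '')
j=15 s[j]='b': π[15]=0 (border '')
j=16 s[j]='d': π[16]=0 (border '')
j=17 s[j]='e': π[17]=1 (border 'e')
j=18 s[j]='a': π[18]=2 (border 'ea')
j=19 s[j]='c': k: 2→0; π[19]=0 (border '')
j=20 s[j]='a': π[20]=0 (border '')
j=21 s[j]='c': π[21]=0 (border '')
j=22 s[j]='c': π[22]=0 (border '')
j=23 s[j]='b': π[23]=0 (border '')
j=24 s[j]='e': π[24]=1 (border 'e')
j=25 s[j]='c': k: 1→0; π[25]=0 (border '')
j=26 s[j]='d': π[26]=0 (border '')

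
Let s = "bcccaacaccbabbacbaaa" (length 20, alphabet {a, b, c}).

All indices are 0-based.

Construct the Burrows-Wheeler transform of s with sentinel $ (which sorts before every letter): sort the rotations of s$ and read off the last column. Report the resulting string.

rank  rotation               last
    0  $bcccaacaccbabbacbaaa  a
    1  a$bcccaacaccbabbacbaa  a
    2  aa$bcccaacaccbabbacba  a
    3  aaa$bcccaacaccbabbacb  b
    4  aacaccbabbacbaaa$bccc  c
    5  abbacbaaa$bcccaacaccb  b
    6  acaccbabbacbaaa$bccca  a
    7  acbaaa$bcccaacaccbabb  b
    8  accbabbacbaaa$bcccaac  c
    9  baaa$bcccaacaccbabbac  c
   10  babbacbaaa$bcccaacacc  c
   11  bacbaaa$bcccaacaccbab  b
   12  bbacbaaa$bcccaacaccba  a
   13  bcccaacaccbabbacbaaa$  $
   14  caacaccbabbacbaaa$bcc  c
   15  caccbabbacbaaa$bcccaa  a
   16  cbaaa$bcccaacaccbabba  a
   17  cbabbacbaaa$bcccaacac  c
   18  ccaacaccbabbacbaaa$bc  c
   19  ccbabbacbaaa$bcccaaca  a
   20  cccaacaccbabbacbaaa$b  b

aaabcbabcccba$caaccab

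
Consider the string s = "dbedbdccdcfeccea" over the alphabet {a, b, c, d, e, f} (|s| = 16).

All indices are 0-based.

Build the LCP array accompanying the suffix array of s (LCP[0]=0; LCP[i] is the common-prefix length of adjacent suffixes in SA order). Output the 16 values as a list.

rank | idx | suffix
   0 |  15 | a
   1 |   4 | bdccdcfeccea
   2 |   1 | bedbdccdcfeccea
   3 |   6 | ccdcfeccea
   4 |  12 | ccea
   5 |   7 | cdcfeccea
   6 |  13 | cea
   7 |   9 | cfeccea
   8 |   3 | dbdccdcfeccea
   9 |   0 | dbedbdccdcfeccea
  10 |   5 | dccdcfeccea
  11 |   8 | dcfeccea
  12 |  14 | ea
  13 |  11 | eccea
  14 |   2 | edbdccdcfeccea
  15 |  10 | feccea

SA = [15, 4, 1, 6, 12, 7, 13, 9, 3, 0, 5, 8, 14, 11, 2, 10]
i: (SA[i-1],SA[i]) lcp shared
  1: (15,4) 0 ''
  2: (4,1) 1 'b'
  3: (1,6) 0 ''
  4: (6,12) 2 'cc'
  5: (12,7) 1 'c'
  6: (7,13) 1 'c'
  7: (13,9) 1 'c'
  8: (9,3) 0 ''
  9: (3,0) 2 'db'
  10: (0,5) 1 'd'
  11: (5,8) 2 'dc'
  12: (8,14) 0 ''
  13: (14,11) 1 'e'
  14: (11,2) 1 'e'
  15: (2,10) 0 ''

[0, 0, 1, 0, 2, 1, 1, 1, 0, 2, 1, 2, 0, 1, 1, 0]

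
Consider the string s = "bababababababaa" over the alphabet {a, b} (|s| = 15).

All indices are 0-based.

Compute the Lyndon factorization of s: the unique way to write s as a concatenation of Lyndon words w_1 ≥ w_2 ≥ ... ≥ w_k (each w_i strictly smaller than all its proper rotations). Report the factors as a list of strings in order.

["b", "ab", "ab", "ab", "ab", "ab", "ab", "a", "a"]

emit factor 1: 'b' (i=0, period=1)
emit factor 2: 'ab' (i=1, period=2)
emit factor 3: 'ab' (i=3, period=2)
emit factor 4: 'ab' (i=5, period=2)
emit factor 5: 'ab' (i=7, period=2)
emit factor 6: 'ab' (i=9, period=2)
emit factor 7: 'ab' (i=11, period=2)
emit factor 8: 'a' (i=13, period=1)
emit factor 9: 'a' (i=14, period=1)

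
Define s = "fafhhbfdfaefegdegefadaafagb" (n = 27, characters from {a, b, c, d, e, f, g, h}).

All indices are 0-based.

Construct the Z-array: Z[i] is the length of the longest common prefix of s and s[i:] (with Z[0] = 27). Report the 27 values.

Z[0]=27
i=1: fresh scan; Z[1]=0
i=2: fresh scan; Z[2]=1 scan→box=[2,3)
i=3: fresh scan; Z[3]=0
i=4: fresh scan; Z[4]=0
i=5: fresh scan; Z[5]=0
i=6: fresh scan; Z[6]=1 scan→box=[6,7)
i=7: fresh scan; Z[7]=0
i=8: fresh scan; Z[8]=2 scan→box=[8,10)
i=9: min(r-i=1, Z[1]=0)=0; Z[9]=0
i=10: fresh scan; Z[10]=0
i=11: fresh scan; Z[11]=1 scan→box=[11,12)
i=12: fresh scan; Z[12]=0
i=13: fresh scan; Z[13]=0
i=14: fresh scan; Z[14]=0
i=15: fresh scan; Z[15]=0
i=16: fresh scan; Z[16]=0
i=17: fresh scan; Z[17]=0
i=18: fresh scan; Z[18]=2 scan→box=[18,20)
i=19: min(r-i=1, Z[1]=0)=0; Z[19]=0
i=20: fresh scan; Z[20]=0
i=21: fresh scan; Z[21]=0
i=22: fresh scan; Z[22]=0
i=23: fresh scan; Z[23]=2 scan→box=[23,25)
i=24: min(r-i=1, Z[1]=0)=0; Z[24]=0
i=25: fresh scan; Z[25]=0
i=26: fresh scan; Z[26]=0

[27, 0, 1, 0, 0, 0, 1, 0, 2, 0, 0, 1, 0, 0, 0, 0, 0, 0, 2, 0, 0, 0, 0, 2, 0, 0, 0]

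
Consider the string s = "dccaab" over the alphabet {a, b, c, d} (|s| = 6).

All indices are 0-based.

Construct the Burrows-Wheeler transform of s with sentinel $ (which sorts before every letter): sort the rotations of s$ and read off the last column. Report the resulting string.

bcaacd$

rank  rotation last
    0  $dccaab  b
    1  aab$dcc  c
    2  ab$dcca  a
    3  b$dccaa  a
    4  caab$dc  c
    5  ccaab$d  d
    6  dccaab$  $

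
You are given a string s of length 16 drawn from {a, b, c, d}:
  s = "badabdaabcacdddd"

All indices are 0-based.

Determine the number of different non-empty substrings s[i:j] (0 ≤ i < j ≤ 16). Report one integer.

119

rank | idx | suffix
   0 |   6 | aabcacdddd
   1 |   7 | abcacdddd
   2 |   3 | abdaabcacdddd
   3 |  10 | acdddd
   4 |   1 | adabdaabcacdddd
   5 |   0 | badabdaabcacdddd
   6 |   8 | bcacdddd
   7 |   4 | bdaabcacdddd
   8 |   9 | cacdddd
   9 |  11 | cdddd
  10 |  15 | d
  11 |   5 | daabcacdddd
  12 |   2 | dabdaabcacdddd
  13 |  14 | dd
  14 |  13 | ddd
  15 |  12 | dddd

SA = [6, 7, 3, 10, 1, 0, 8, 4, 9, 11, 15, 5, 2, 14, 13, 12]
i: (SA[i-1],SA[i]) lcp shared
  1: (6,7) 1 'a'
  2: (7,3) 2 'ab'
  3: (3,10) 1 'a'
  4: (10,1) 1 'a'
  5: (1,0) 0 ''
  6: (0,8) 1 'b'
  7: (8,4) 1 'b'
  8: (4,9) 0 ''
  9: (9,11) 1 'c'
  10: (11,15) 0 ''
  11: (15,5) 1 'd'
  12: (5,2) 2 'da'
  13: (2,14) 1 'd'
  14: (14,13) 2 'dd'
  15: (13,12) 3 'ddd'

n(n+1)/2 = 16·17/2 = 136
Σ LCP = 0 + 1 + 2 + 1 + 1 + 0 + 1 + 1 + 0 + 1 + 0 + 1 + 2 + 1 + 2 + 3 = 17
distinct = 136 − 17 = 119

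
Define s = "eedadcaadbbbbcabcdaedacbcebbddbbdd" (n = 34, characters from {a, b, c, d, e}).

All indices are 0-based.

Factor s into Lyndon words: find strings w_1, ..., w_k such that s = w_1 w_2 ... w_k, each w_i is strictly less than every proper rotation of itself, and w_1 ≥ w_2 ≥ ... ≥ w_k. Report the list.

emit factor 1: 'e' (i=0, period=1)
emit factor 2: 'e' (i=1, period=1)
emit factor 3: 'd' (i=2, period=1)
emit factor 4: 'adc' (i=3, period=3)
emit factor 5: 'aadbbbbcabcdaedacbcebbddbbdd' (i=6, period=28)

["e", "e", "d", "adc", "aadbbbbcabcdaedacbcebbddbbdd"]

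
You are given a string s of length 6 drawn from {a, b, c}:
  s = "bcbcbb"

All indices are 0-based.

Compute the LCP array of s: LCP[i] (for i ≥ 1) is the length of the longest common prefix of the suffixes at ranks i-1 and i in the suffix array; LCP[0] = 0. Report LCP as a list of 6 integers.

rank | idx | suffix
   0 |   5 | b
   1 |   4 | bb
   2 |   2 | bcbb
   3 |   0 | bcbcbb
   4 |   3 | cbb
   5 |   1 | cbcbb

SA = [5, 4, 2, 0, 3, 1]
i: (SA[i-1],SA[i]) lcp shared
  1: (5,4) 1 'b'
  2: (4,2) 1 'b'
  3: (2,0) 3 'bcb'
  4: (0,3) 0 ''
  5: (3,1) 2 'cb'

[0, 1, 1, 3, 0, 2]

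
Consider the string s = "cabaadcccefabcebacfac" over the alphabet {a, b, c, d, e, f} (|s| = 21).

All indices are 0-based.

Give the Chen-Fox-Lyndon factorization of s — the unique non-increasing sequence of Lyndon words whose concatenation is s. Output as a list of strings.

["c", "ab", "aadcccefabcebacfac"]

emit factor 1: 'c' (i=0, period=1)
emit factor 2: 'ab' (i=1, period=2)
emit factor 3: 'aadcccefabcebacfac' (i=3, period=18)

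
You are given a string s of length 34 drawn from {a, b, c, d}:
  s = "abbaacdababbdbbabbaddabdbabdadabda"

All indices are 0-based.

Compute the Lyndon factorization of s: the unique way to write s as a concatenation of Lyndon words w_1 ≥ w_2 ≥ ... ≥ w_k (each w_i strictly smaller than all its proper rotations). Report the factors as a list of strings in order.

emit factor 1: 'abb' (i=0, period=3)
emit factor 2: 'aacdababbdbbabbaddabdbabdadabd' (i=3, period=30)
emit factor 3: 'a' (i=33, period=1)

["abb", "aacdababbdbbabbaddabdbabdadabd", "a"]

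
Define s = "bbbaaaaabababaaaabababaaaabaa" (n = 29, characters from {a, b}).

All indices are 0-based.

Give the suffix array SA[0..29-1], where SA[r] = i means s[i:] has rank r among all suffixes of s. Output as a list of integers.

rank→(start, suffix):
  0 → (28, 'a')
  1 → (27, 'aa')
  2 → (3, 'aaaaabababaaaabababaaaabaa')
  3 → (22, 'aaaabaa')
  4 → (13, 'aaaabababaaaabaa')
  5 → (4, 'aaaabababaaaabababaaaabaa')
  6 → (23, 'aaabaa')
  7 → (14, 'aaabababaaaabaa')
  8 → (5, 'aaabababaaaabababaaaabaa')
  9 → (24, 'aabaa')
  10 → (15, 'aabababaaaabaa')
  11 → (6, 'aabababaaaabababaaaabaa')
  12 → (25, 'abaa')
  13 → (20, 'abaaaabaa')
  14 → (11, 'abaaaabababaaaabaa')
  15 → (18, 'ababaaaabaa')
  16 → (9, 'ababaaaabababaaaabaa')
  17 → (16, 'abababaaaabaa')
  18 → (7, 'abababaaaabababaaaabaa')
  19 → (26, 'baa')
  20 → (2, 'baaaaabababaaaabababaaaabaa')
  21 → (21, 'baaaabaa')
  22 → (12, 'baaaabababaaaabaa')
  23 → (19, 'babaaaabaa')
  24 → (10, 'babaaaabababaaaabaa')
  25 → (17, 'bababaaaabaa')
  26 → (8, 'bababaaaabababaaaabaa')
  27 → (1, 'bbaaaaabababaaaabababaaaabaa')
  28 → (0, 'bbbaaaaabababaaaabababaaaabaa')

[28, 27, 3, 22, 13, 4, 23, 14, 5, 24, 15, 6, 25, 20, 11, 18, 9, 16, 7, 26, 2, 21, 12, 19, 10, 17, 8, 1, 0]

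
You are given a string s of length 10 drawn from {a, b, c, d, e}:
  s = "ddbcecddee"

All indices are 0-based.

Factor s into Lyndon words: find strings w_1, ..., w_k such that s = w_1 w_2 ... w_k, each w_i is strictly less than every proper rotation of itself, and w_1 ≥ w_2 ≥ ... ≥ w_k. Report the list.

["d", "d", "bcecddee"]

emit factor 1: 'd' (i=0, period=1)
emit factor 2: 'd' (i=1, period=1)
emit factor 3: 'bcecddee' (i=2, period=8)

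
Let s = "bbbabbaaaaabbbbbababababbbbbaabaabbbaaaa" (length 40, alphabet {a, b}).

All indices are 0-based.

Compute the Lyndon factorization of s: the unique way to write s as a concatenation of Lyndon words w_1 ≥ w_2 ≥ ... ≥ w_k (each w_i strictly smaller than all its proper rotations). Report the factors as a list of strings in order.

["b", "b", "b", "abb", "aaaaabbbbbababababbbbbaabaabbb", "a", "a", "a", "a"]

emit factor 1: 'b' (i=0, period=1)
emit factor 2: 'b' (i=1, period=1)
emit factor 3: 'b' (i=2, period=1)
emit factor 4: 'abb' (i=3, period=3)
emit factor 5: 'aaaaabbbbbababababbbbbaabaabbb' (i=6, period=30)
emit factor 6: 'a' (i=36, period=1)
emit factor 7: 'a' (i=37, period=1)
emit factor 8: 'a' (i=38, period=1)
emit factor 9: 'a' (i=39, period=1)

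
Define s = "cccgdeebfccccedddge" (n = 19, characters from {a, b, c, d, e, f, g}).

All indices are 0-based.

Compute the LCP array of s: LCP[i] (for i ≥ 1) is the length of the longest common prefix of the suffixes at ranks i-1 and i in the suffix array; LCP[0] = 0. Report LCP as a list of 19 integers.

[0, 0, 3, 3, 2, 2, 1, 1, 0, 2, 1, 1, 0, 1, 1, 1, 0, 0, 1]

sorted suffixes:
  #0 SA[0]=7  'bfccccedddge'
  #1 SA[1]=9  'ccccedddge'
  #2 SA[2]=10  'cccedddge'
  #3 SA[3]=0  'cccgdeebfccccedddge'
  #4 SA[4]=11  'ccedddge'
  #5 SA[5]=1  'ccgdeebfccccedddge'
  #6 SA[6]=12  'cedddge'
  #7 SA[7]=2  'cgdeebfccccedddge'
  #8 SA[8]=14  'dddge'
  #9 SA[9]=15  'ddge'
  #10 SA[10]=4  'deebfccccedddge'
  #11 SA[11]=16  'dge'
  #12 SA[12]=18  'e'
  #13 SA[13]=6  'ebfccccedddge'
  #14 SA[14]=13  'edddge'
  #15 SA[15]=5  'eebfccccedddge'
  #16 SA[16]=8  'fccccedddge'
  #17 SA[17]=3  'gdeebfccccedddge'
  #18 SA[18]=17  'ge'

SA = [7, 9, 10, 0, 11, 1, 12, 2, 14, 15, 4, 16, 18, 6, 13, 5, 8, 3, 17]
i: (SA[i-1],SA[i]) lcp shared
  1: (7,9) 0 ''
  2: (9,10) 3 'ccc'
  3: (10,0) 3 'ccc'
  4: (0,11) 2 'cc'
  5: (11,1) 2 'cc'
  6: (1,12) 1 'c'
  7: (12,2) 1 'c'
  8: (2,14) 0 ''
  9: (14,15) 2 'dd'
  10: (15,4) 1 'd'
  11: (4,16) 1 'd'
  12: (16,18) 0 ''
  13: (18,6) 1 'e'
  14: (6,13) 1 'e'
  15: (13,5) 1 'e'
  16: (5,8) 0 ''
  17: (8,3) 0 ''
  18: (3,17) 1 'g'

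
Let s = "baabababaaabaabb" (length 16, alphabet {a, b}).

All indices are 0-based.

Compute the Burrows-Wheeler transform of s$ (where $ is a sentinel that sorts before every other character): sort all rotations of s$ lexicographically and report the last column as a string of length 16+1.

rank  rotation           last
    0  $baabababaaabaabb  b
    1  aaabaabb$baababab  b
    2  aabaabb$baabababa  a
    3  aabababaaabaabb$b  b
    4  aabb$baabababaaab  b
    5  abaaabaabb$baabab  b
    6  abaabb$baabababaa  a
    7  ababaaabaabb$baab  b
    8  abababaaabaabb$ba  a
    9  abb$baabababaaaba  a
   10  b$baabababaaabaab  b
   11  baaabaabb$baababa  a
   12  baabababaaabaabb$  $
   13  baabb$baabababaaa  a
   14  babaaabaabb$baaba  a
   15  bababaaabaabb$baa  a
   16  bb$baabababaaabaa  a

bbabbbabaaba$aaaa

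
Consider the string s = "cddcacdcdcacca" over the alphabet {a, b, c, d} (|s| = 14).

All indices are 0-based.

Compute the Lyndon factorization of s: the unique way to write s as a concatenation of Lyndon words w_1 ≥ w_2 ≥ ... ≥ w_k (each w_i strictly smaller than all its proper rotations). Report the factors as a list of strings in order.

["cdd", "c", "acdcdc", "acc", "a"]

emit factor 1: 'cdd' (i=0, period=3)
emit factor 2: 'c' (i=3, period=1)
emit factor 3: 'acdcdc' (i=4, period=6)
emit factor 4: 'acc' (i=10, period=3)
emit factor 5: 'a' (i=13, period=1)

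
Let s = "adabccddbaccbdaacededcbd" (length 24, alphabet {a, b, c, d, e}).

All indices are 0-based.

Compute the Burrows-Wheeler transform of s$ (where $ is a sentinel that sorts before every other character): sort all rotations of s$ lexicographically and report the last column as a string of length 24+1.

dddba$daccdcabcabbadecedc

rank  rotation                   last
    0  $adabccddbaccbdaacededcbd  d
    1  aacededcbd$adabccddbaccbd  d
    2  abccddbaccbdaacededcbd$ad  d
    3  accbdaacededcbd$adabccddb  b
    4  acededcbd$adabccddbaccbda  a
    5  adabccddbaccbdaacededcbd$  $
    6  baccbdaacededcbd$adabccdd  d
    7  bccddbaccbdaacededcbd$ada  a
    8  bd$adabccddbaccbdaacededc  c
    9  bdaacededcbd$adabccddbacc  c
   10  cbd$adabccddbaccbdaaceded  d
   11  cbdaacededcbd$adabccddbac  c
   12  ccbdaacededcbd$adabccddba  a
   13  ccddbaccbdaacededcbd$adab  b
   14  cddbaccbdaacededcbd$adabc  c
   15  cededcbd$adabccddbaccbdaa  a
   16  d$adabccddbaccbdaacededcb  b
   17  daacededcbd$adabccddbaccb  b
   18  dabccddbaccbdaacededcbd$a  a
   19  dbaccbdaacededcbd$adabccd  d
   20  dcbd$adabccddbaccbdaacede  e
   21  ddbaccbdaacededcbd$adabcc  c
   22  dedcbd$adabccddbaccbdaace  e
   23  edcbd$adabccddbaccbdaaced  d
   24  ededcbd$adabccddbaccbdaac  c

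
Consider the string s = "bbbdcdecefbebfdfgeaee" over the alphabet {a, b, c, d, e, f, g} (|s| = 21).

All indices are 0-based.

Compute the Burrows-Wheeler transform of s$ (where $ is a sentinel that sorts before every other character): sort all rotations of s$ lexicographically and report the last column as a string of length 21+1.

rank  rotation                last
    0  $bbbdcdecefbebfdfgeaee  e
    1  aee$bbbdcdecefbebfdfge  e
    2  bbbdcdecefbebfdfgeaee$  $
    3  bbdcdecefbebfdfgeaee$b  b
    4  bdcdecefbebfdfgeaee$bb  b
    5  bebfdfgeaee$bbbdcdecef  f
    6  bfdfgeaee$bbbdcdecefbe  e
    7  cdecefbebfdfgeaee$bbbd  d
    8  cefbebfdfgeaee$bbbdcde  e
    9  dcdecefbebfdfgeaee$bbb  b
   10  decefbebfdfgeaee$bbbdc  c
   11  dfgeaee$bbbdcdecefbebf  f
   12  e$bbbdcdecefbebfdfgeae  e
   13  eaee$bbbdcdecefbebfdfg  g
   14  ebfdfgeaee$bbbdcdecefb  b
   15  ecefbebfdfgeaee$bbbdcd  d
   16  ee$bbbdcdecefbebfdfgea  a
   17  efbebfdfgeaee$bbbdcdec  c
   18  fbebfdfgeaee$bbbdcdece  e
   19  fdfgeaee$bbbdcdecefbeb  b
   20  fgeaee$bbbdcdecefbebfd  d
   21  geaee$bbbdcdecefbebfdf  f

ee$bbfedebcfegbdacebdf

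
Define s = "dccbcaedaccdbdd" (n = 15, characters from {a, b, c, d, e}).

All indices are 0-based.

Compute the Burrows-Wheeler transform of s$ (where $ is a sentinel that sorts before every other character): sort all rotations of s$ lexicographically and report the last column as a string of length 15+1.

ddccdbcdacdec$ba

rank  rotation          last
    0  $dccbcaedaccdbdd  d
    1  accdbdd$dccbcaed  d
    2  aedaccdbdd$dccbc  c
    3  bcaedaccdbdd$dcc  c
    4  bdd$dccbcaedaccd  d
    5  caedaccdbdd$dccb  b
    6  cbcaedaccdbdd$dc  c
    7  ccbcaedaccdbdd$d  d
    8  ccdbdd$dccbcaeda  a
    9  cdbdd$dccbcaedac  c
   10  d$dccbcaedaccdbd  d
   11  daccdbdd$dccbcae  e
   12  dbdd$dccbcaedacc  c
   13  dccbcaedaccdbdd$  $
   14  dd$dccbcaedaccdb  b
   15  edaccdbdd$dccbca  a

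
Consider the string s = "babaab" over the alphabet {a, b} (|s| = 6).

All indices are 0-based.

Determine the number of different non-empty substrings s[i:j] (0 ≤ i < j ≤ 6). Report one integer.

15

rank | idx | suffix
   0 |   3 | aab
   1 |   4 | ab
   2 |   1 | abaab
   3 |   5 | b
   4 |   2 | baab
   5 |   0 | babaab

SA = [3, 4, 1, 5, 2, 0]
i: (SA[i-1],SA[i]) lcp shared
  1: (3,4) 1 'a'
  2: (4,1) 2 'ab'
  3: (1,5) 0 ''
  4: (5,2) 1 'b'
  5: (2,0) 2 'ba'

n(n+1)/2 = 6·7/2 = 21
Σ LCP = 0 + 1 + 2 + 0 + 1 + 2 = 6
distinct = 21 − 6 = 15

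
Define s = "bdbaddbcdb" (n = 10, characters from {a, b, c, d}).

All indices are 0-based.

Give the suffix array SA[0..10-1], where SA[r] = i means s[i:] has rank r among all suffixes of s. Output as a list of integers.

sorted suffixes:
  #0 SA[0]=3  'addbcdb'
  #1 SA[1]=9  'b'
  #2 SA[2]=2  'baddbcdb'
  #3 SA[3]=6  'bcdb'
  #4 SA[4]=0  'bdbaddbcdb'
  #5 SA[5]=7  'cdb'
  #6 SA[6]=8  'db'
  #7 SA[7]=1  'dbaddbcdb'
  #8 SA[8]=5  'dbcdb'
  #9 SA[9]=4  'ddbcdb'

[3, 9, 2, 6, 0, 7, 8, 1, 5, 4]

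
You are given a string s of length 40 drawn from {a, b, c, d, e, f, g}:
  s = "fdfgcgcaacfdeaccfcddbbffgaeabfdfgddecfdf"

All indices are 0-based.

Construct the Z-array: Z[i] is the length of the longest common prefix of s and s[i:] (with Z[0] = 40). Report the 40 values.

[40, 0, 1, 0, 0, 0, 0, 0, 0, 0, 2, 0, 0, 0, 0, 0, 1, 0, 0, 0, 0, 0, 1, 1, 0, 0, 0, 0, 0, 4, 0, 1, 0, 0, 0, 0, 0, 3, 0, 1]

Z[0]=40
i=1: i≥r, start 0; Z[1]=0
i=2: i≥r, start 0; Z[2]=1 extend→box=[2,3)
i=3: i≥r, start 0; Z[3]=0
i=4: i≥r, start 0; Z[4]=0
i=5: i≥r, start 0; Z[5]=0
i=6: i≥r, start 0; Z[6]=0
i=7: i≥r, start 0; Z[7]=0
i=8: i≥r, start 0; Z[8]=0
i=9: i≥r, start 0; Z[9]=0
i=10: i≥r, start 0; Z[10]=2 extend→box=[10,12)
i=11: min(r-i=1, Z[1]=0)=0; Z[11]=0
i=12: i≥r, start 0; Z[12]=0
i=13: i≥r, start 0; Z[13]=0
i=14: i≥r, start 0; Z[14]=0
i=15: i≥r, start 0; Z[15]=0
i=16: i≥r, start 0; Z[16]=1 extend→box=[16,17)
i=17: i≥r, start 0; Z[17]=0
i=18: i≥r, start 0; Z[18]=0
i=19: i≥r, start 0; Z[19]=0
i=20: i≥r, start 0; Z[20]=0
i=21: i≥r, start 0; Z[21]=0
i=22: i≥r, start 0; Z[22]=1 extend→box=[22,23)
i=23: i≥r, start 0; Z[23]=1 extend→box=[23,24)
i=24: i≥r, start 0; Z[24]=0
i=25: i≥r, start 0; Z[25]=0
i=26: i≥r, start 0; Z[26]=0
i=27: i≥r, start 0; Z[27]=0
i=28: i≥r, start 0; Z[28]=0
i=29: i≥r, start 0; Z[29]=4 extend→box=[29,33)
i=30: min(r-i=3, Z[1]=0)=0; Z[30]=0
i=31: min(r-i=2, Z[2]=1)=1; Z[31]=1
i=32: min(r-i=1, Z[3]=0)=0; Z[32]=0
i=33: i≥r, start 0; Z[33]=0
i=34: i≥r, start 0; Z[34]=0
i=35: i≥r, start 0; Z[35]=0
i=36: i≥r, start 0; Z[36]=0
i=37: i≥r, start 0; Z[37]=3 extend→box=[37,40)
i=38: min(r-i=2, Z[1]=0)=0; Z[38]=0
i=39: min(r-i=1, Z[2]=1)=1; Z[39]=1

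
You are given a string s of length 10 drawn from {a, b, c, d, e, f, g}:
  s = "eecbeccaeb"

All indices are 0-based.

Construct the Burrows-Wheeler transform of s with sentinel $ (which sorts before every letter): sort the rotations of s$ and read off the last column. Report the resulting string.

rank  rotation     last
    0  $eecbeccaeb  b
    1  aeb$eecbecc  c
    2  b$eecbeccae  e
    3  beccaeb$eec  c
    4  caeb$eecbec  c
    5  cbeccaeb$ee  e
    6  ccaeb$eecbe  e
    7  eb$eecbecca  a
    8  ecbeccaeb$e  e
    9  eccaeb$eecb  b
   10  eecbeccaeb$  $

bcecceeaeb$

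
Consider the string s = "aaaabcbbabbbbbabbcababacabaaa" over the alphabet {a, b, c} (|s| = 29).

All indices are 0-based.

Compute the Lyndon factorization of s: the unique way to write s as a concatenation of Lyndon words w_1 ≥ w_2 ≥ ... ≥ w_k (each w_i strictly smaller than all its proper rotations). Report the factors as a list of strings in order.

emit factor 1: 'aaaabcbbabbbbbabbcababacab' (i=0, period=26)
emit factor 2: 'a' (i=26, period=1)
emit factor 3: 'a' (i=27, period=1)
emit factor 4: 'a' (i=28, period=1)

["aaaabcbbabbbbbabbcababacab", "a", "a", "a"]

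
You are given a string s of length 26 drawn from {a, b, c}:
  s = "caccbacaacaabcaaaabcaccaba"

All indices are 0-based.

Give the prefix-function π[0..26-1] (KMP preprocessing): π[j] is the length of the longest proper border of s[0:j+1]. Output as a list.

[0, 0, 1, 1, 0, 0, 1, 2, 0, 1, 2, 0, 0, 1, 2, 0, 0, 0, 0, 1, 2, 3, 4, 2, 0, 0]

π[0] = 0
j=1 s[j]='a': π[1]=0 (border '')
j=2 s[j]='c': π[2]=1 (border 'c')
j=3 s[j]='c': k: 1→0; π[3]=1 (border 'c')
j=4 s[j]='b': k: 1→0; π[4]=0 (border '')
j=5 s[j]='a': π[5]=0 (border '')
j=6 s[j]='c': π[6]=1 (border 'c')
j=7 s[j]='a': π[7]=2 (border 'ca')
j=8 s[j]='a': k: 2→0; π[8]=0 (border '')
j=9 s[j]='c': π[9]=1 (border 'c')
j=10 s[j]='a': π[10]=2 (border 'ca')
j=11 s[j]='a': k: 2→0; π[11]=0 (border '')
j=12 s[j]='b': π[12]=0 (border '')
j=13 s[j]='c': π[13]=1 (border 'c')
j=14 s[j]='a': π[14]=2 (border 'ca')
j=15 s[j]='a': k: 2→0; π[15]=0 (border '')
j=16 s[j]='a': π[16]=0 (border '')
j=17 s[j]='a': π[17]=0 (border '')
j=18 s[j]='b': π[18]=0 (border '')
j=19 s[j]='c': π[19]=1 (border 'c')
j=20 s[j]='a': π[20]=2 (border 'ca')
j=21 s[j]='c': π[21]=3 (border 'cac')
j=22 s[j]='c': π[22]=4 (border 'cacc')
j=23 s[j]='a': k: 4→1; π[23]=2 (border 'ca')
j=24 s[j]='b': k: 2→0; π[24]=0 (border '')
j=25 s[j]='a': π[25]=0 (border '')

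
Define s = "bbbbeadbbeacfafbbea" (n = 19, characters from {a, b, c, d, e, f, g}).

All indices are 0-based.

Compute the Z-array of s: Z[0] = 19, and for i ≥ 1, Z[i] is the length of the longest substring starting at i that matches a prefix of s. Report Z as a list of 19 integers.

[19, 3, 2, 1, 0, 0, 0, 2, 1, 0, 0, 0, 0, 0, 0, 2, 1, 0, 0]

Z[0]=19
i=1: outside box; Z[1]=3 extend→box=[1,4)
i=2: min(r-i=2, Z[1]=3)=2; Z[2]=2
i=3: min(r-i=1, Z[2]=2)=1; Z[3]=1
i=4: outside box; Z[4]=0
i=5: outside box; Z[5]=0
i=6: outside box; Z[6]=0
i=7: outside box; Z[7]=2 extend→box=[7,9)
i=8: min(r-i=1, Z[1]=3)=1; Z[8]=1
i=9: outside box; Z[9]=0
i=10: outside box; Z[10]=0
i=11: outside box; Z[11]=0
i=12: outside box; Z[12]=0
i=13: outside box; Z[13]=0
i=14: outside box; Z[14]=0
i=15: outside box; Z[15]=2 extend→box=[15,17)
i=16: min(r-i=1, Z[1]=3)=1; Z[16]=1
i=17: outside box; Z[17]=0
i=18: outside box; Z[18]=0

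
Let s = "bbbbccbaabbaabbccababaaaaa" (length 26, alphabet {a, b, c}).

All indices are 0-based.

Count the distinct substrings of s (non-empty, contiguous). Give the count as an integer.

296

rank | idx | suffix
   0 |  25 | a
   1 |  24 | aa
   2 |  23 | aaa
   3 |  22 | aaaa
   4 |  21 | aaaaa
   5 |   7 | aabbaabbccababaaaaa
   6 |  11 | aabbccababaaaaa
   7 |  19 | abaaaaa
   8 |  17 | ababaaaaa
   9 |   8 | abbaabbccababaaaaa
  10 |  12 | abbccababaaaaa
  11 |  20 | baaaaa
  12 |   6 | baabbaabbccababaaaaa
  13 |  10 | baabbccababaaaaa
  14 |  18 | babaaaaa
  15 |   9 | bbaabbccababaaaaa
  16 |   0 | bbbbccbaabbaabbccababaaaaa
  17 |   1 | bbbccbaabbaabbccababaaaaa
  18 |  13 | bbccababaaaaa
  19 |   2 | bbccbaabbaabbccababaaaaa
  20 |  14 | bccababaaaaa
  21 |   3 | bccbaabbaabbccababaaaaa
  22 |  16 | cababaaaaa
  23 |   5 | cbaabbaabbccababaaaaa
  24 |  15 | ccababaaaaa
  25 |   4 | ccbaabbaabbccababaaaaa

SA = [25, 24, 23, 22, 21, 7, 11, 19, 17, 8, 12, 20, 6, 10, 18, 9, 0, 1, 13, 2, 14, 3, 16, 5, 15, 4]
i: (SA[i-1],SA[i]) lcp shared
  1: (25,24) 1 'a'
  2: (24,23) 2 'aa'
  3: (23,22) 3 'aaa'
  4: (22,21) 4 'aaaa'
  5: (21,7) 2 'aa'
  6: (7,11) 4 'aabb'
  7: (11,19) 1 'a'
  8: (19,17) 3 'aba'
  9: (17,8) 2 'ab'
  10: (8,12) 3 'abb'
  11: (12,20) 0 ''
  12: (20,6) 3 'baa'
  13: (6,10) 5 'baabb'
  14: (10,18) 2 'ba'
  15: (18,9) 1 'b'
  16: (9,0) 2 'bb'
  17: (0,1) 3 'bbb'
  18: (1,13) 2 'bb'
  19: (13,2) 4 'bbcc'
  20: (2,14) 1 'b'
  21: (14,3) 3 'bcc'
  22: (3,16) 0 ''
  23: (16,5) 1 'c'
  24: (5,15) 1 'c'
  25: (15,4) 2 'cc'

n(n+1)/2 = 26·27/2 = 351
Σ LCP = 0 + 1 + 2 + 3 + 4 + 2 + 4 + 1 + 3 + 2 + 3 + 0 + 3 + 5 + 2 + 1 + 2 + 3 + 2 + 4 + 1 + 3 + 0 + 1 + 1 + 2 = 55
distinct = 351 − 55 = 296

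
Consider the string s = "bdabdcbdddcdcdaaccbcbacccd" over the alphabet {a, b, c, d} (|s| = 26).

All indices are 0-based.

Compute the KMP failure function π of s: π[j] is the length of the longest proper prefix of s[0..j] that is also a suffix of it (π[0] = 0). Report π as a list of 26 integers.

[0, 0, 0, 1, 2, 0, 1, 2, 0, 0, 0, 0, 0, 0, 0, 0, 0, 0, 1, 0, 1, 0, 0, 0, 0, 0]

π[0] = 0
j=1 s[j]='d': π[1]=0 (border '')
j=2 s[j]='a': π[2]=0 (border '')
j=3 s[j]='b': π[3]=1 (border 'b')
j=4 s[j]='d': π[4]=2 (border 'bd')
j=5 s[j]='c': k: 2→0; π[5]=0 (border '')
j=6 s[j]='b': π[6]=1 (border 'b')
j=7 s[j]='d': π[7]=2 (border 'bd')
j=8 s[j]='d': k: 2→0; π[8]=0 (border '')
j=9 s[j]='d': π[9]=0 (border '')
j=10 s[j]='c': π[10]=0 (border '')
j=11 s[j]='d': π[11]=0 (border '')
j=12 s[j]='c': π[12]=0 (border '')
j=13 s[j]='d': π[13]=0 (border '')
j=14 s[j]='a': π[14]=0 (border '')
j=15 s[j]='a': π[15]=0 (border '')
j=16 s[j]='c': π[16]=0 (border '')
j=17 s[j]='c': π[17]=0 (border '')
j=18 s[j]='b': π[18]=1 (border 'b')
j=19 s[j]='c': k: 1→0; π[19]=0 (border '')
j=20 s[j]='b': π[20]=1 (border 'b')
j=21 s[j]='a': k: 1→0; π[21]=0 (border '')
j=22 s[j]='c': π[22]=0 (border '')
j=23 s[j]='c': π[23]=0 (border '')
j=24 s[j]='c': π[24]=0 (border '')
j=25 s[j]='d': π[25]=0 (border '')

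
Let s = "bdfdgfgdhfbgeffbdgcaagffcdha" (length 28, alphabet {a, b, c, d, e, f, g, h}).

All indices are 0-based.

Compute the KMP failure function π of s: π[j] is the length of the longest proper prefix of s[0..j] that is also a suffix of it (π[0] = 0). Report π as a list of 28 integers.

π[0] = 0
j=1 s[j]='d': π[1]=0 (border '')
j=2 s[j]='f': π[2]=0 (border '')
j=3 s[j]='d': π[3]=0 (border '')
j=4 s[j]='g': π[4]=0 (border '')
j=5 s[j]='f': π[5]=0 (border '')
j=6 s[j]='g': π[6]=0 (border '')
j=7 s[j]='d': π[7]=0 (border '')
j=8 s[j]='h': π[8]=0 (border '')
j=9 s[j]='f': π[9]=0 (border '')
j=10 s[j]='b': π[10]=1 (border 'b')
j=11 s[j]='g': k: 1→0; π[11]=0 (border '')
j=12 s[j]='e': π[12]=0 (border '')
j=13 s[j]='f': π[13]=0 (border '')
j=14 s[j]='f': π[14]=0 (border '')
j=15 s[j]='b': π[15]=1 (border 'b')
j=16 s[j]='d': π[16]=2 (border 'bd')
j=17 s[j]='g': k: 2→0; π[17]=0 (border '')
j=18 s[j]='c': π[18]=0 (border '')
j=19 s[j]='a': π[19]=0 (border '')
j=20 s[j]='a': π[20]=0 (border '')
j=21 s[j]='g': π[21]=0 (border '')
j=22 s[j]='f': π[22]=0 (border '')
j=23 s[j]='f': π[23]=0 (border '')
j=24 s[j]='c': π[24]=0 (border '')
j=25 s[j]='d': π[25]=0 (border '')
j=26 s[j]='h': π[26]=0 (border '')
j=27 s[j]='a': π[27]=0 (border '')

[0, 0, 0, 0, 0, 0, 0, 0, 0, 0, 1, 0, 0, 0, 0, 1, 2, 0, 0, 0, 0, 0, 0, 0, 0, 0, 0, 0]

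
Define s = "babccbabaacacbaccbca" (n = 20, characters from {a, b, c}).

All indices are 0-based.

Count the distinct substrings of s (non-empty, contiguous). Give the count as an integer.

rank→(start, suffix):
  0 → (19, 'a')
  1 → (8, 'aacacbaccbca')
  2 → (6, 'abaacacbaccbca')
  3 → (1, 'abccbabaacacbaccbca')
  4 → (9, 'acacbaccbca')
  5 → (11, 'acbaccbca')
  6 → (14, 'accbca')
  7 → (7, 'baacacbaccbca')
  8 → (5, 'babaacacbaccbca')
  9 → (0, 'babccbabaacacbaccbca')
  10 → (13, 'baccbca')
  11 → (17, 'bca')
  12 → (2, 'bccbabaacacbaccbca')
  13 → (18, 'ca')
  14 → (10, 'cacbaccbca')
  15 → (4, 'cbabaacacbaccbca')
  16 → (12, 'cbaccbca')
  17 → (16, 'cbca')
  18 → (3, 'ccbabaacacbaccbca')
  19 → (15, 'ccbca')

SA = [19, 8, 6, 1, 9, 11, 14, 7, 5, 0, 13, 17, 2, 18, 10, 4, 12, 16, 3, 15]
[i] adj suffixes → lcp
  [1] 19/8 → 1 ('a')
  [2] 8/6 → 1 ('a')
  [3] 6/1 → 2 ('ab')
  [4] 1/9 → 1 ('a')
  [5] 9/11 → 2 ('ac')
  [6] 11/14 → 2 ('ac')
  [7] 14/7 → 0 ('')
  [8] 7/5 → 2 ('ba')
  [9] 5/0 → 3 ('bab')
  [10] 0/13 → 2 ('ba')
  [11] 13/17 → 1 ('b')
  [12] 17/2 → 2 ('bc')
  [13] 2/18 → 0 ('')
  [14] 18/10 → 2 ('ca')
  [15] 10/4 → 1 ('c')
  [16] 4/12 → 3 ('cba')
  [17] 12/16 → 2 ('cb')
  [18] 16/3 → 1 ('c')
  [19] 3/15 → 3 ('ccb')

n(n+1)/2 = 20·21/2 = 210
Σ LCP = 0 + 1 + 1 + 2 + 1 + 2 + 2 + 0 + 2 + 3 + 2 + 1 + 2 + 0 + 2 + 1 + 3 + 2 + 1 + 3 = 31
distinct = 210 − 31 = 179

179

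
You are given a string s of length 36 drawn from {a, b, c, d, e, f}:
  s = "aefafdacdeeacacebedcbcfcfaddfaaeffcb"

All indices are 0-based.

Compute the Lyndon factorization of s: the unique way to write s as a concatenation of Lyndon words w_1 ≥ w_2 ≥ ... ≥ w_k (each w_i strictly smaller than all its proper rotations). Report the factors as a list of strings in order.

emit factor 1: 'aefafd' (i=0, period=6)
emit factor 2: 'acdee' (i=6, period=5)
emit factor 3: 'acacebedcbcfcfaddf' (i=11, period=18)
emit factor 4: 'aaeffcb' (i=29, period=7)

["aefafd", "acdee", "acacebedcbcfcfaddf", "aaeffcb"]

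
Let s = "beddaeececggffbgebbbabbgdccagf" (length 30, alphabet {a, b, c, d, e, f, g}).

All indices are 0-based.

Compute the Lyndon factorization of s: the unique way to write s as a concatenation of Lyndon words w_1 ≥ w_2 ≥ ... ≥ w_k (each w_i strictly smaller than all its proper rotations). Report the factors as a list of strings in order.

["bedd", "aeececggffbgebbb", "abbgdccagf"]

emit factor 1: 'bedd' (i=0, period=4)
emit factor 2: 'aeececggffbgebbb' (i=4, period=16)
emit factor 3: 'abbgdccagf' (i=20, period=10)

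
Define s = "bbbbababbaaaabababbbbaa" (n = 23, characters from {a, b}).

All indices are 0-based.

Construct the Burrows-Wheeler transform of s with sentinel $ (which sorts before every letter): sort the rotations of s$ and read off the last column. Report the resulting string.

rank  rotation                  last
    0  $bbbbababbaaaabababbbbaa  a
    1  a$bbbbababbaaaabababbbba  a
    2  aa$bbbbababbaaaabababbbb  b
    3  aaaabababbbbaa$bbbbababb  b
    4  aaabababbbbaa$bbbbababba  a
    5  aabababbbbaa$bbbbababbaa  a
    6  abababbbbaa$bbbbababbaaa  a
    7  ababbaaaabababbbbaa$bbbb  b
    8  ababbbbaa$bbbbababbaaaab  b
    9  abbaaaabababbbbaa$bbbbab  b
   10  abbbbaa$bbbbababbaaaabab  b
   11  baa$bbbbababbaaaabababbb  b
   12  baaaabababbbbaa$bbbbabab  b
   13  bababbaaaabababbbbaa$bbb  b
   14  bababbbbaa$bbbbababbaaaa  a
   15  babbaaaabababbbbaa$bbbba  a
   16  babbbbaa$bbbbababbaaaaba  a
   17  bbaa$bbbbababbaaaabababb  b
   18  bbaaaabababbbbaa$bbbbaba  a
   19  bbababbaaaabababbbbaa$bb  b
   20  bbbaa$bbbbababbaaaababab  b
   21  bbbababbaaaabababbbbaa$b  b
   22  bbbbaa$bbbbababbaaaababa  a
   23  bbbbababbaaaabababbbbaa$  $

aabbaaabbbbbbbaaababbba$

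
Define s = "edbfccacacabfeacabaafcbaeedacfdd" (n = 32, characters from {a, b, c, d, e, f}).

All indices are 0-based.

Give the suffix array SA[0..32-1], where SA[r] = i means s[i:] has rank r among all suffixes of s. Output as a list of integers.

[18, 16, 10, 14, 8, 6, 27, 23, 19, 17, 22, 2, 11, 15, 9, 7, 5, 21, 4, 28, 31, 26, 1, 30, 13, 25, 0, 24, 20, 3, 29, 12]

rank | idx | suffix
   0 |  18 | aafcbaeedacfdd
   1 |  16 | abaafcbaeedacfdd
   2 |  10 | abfeacabaafcbaeedacfdd
   3 |  14 | acabaafcbaeedacfdd
   4 |   8 | acabfeacabaafcbaeedacfdd
   5 |   6 | acacabfeacabaafcbaeedacfdd
   6 |  27 | acfdd
   7 |  23 | aeedacfdd
   8 |  19 | afcbaeedacfdd
   9 |  17 | baafcbaeedacfdd
  10 |  22 | baeedacfdd
  11 |   2 | bfccacacabfeacabaafcbaeedacfdd
  12 |  11 | bfeacabaafcbaeedacfdd
  13 |  15 | cabaafcbaeedacfdd
  14 |   9 | cabfeacabaafcbaeedacfdd
  15 |   7 | cacabfeacabaafcbaeedacfdd
  16 |   5 | cacacabfeacabaafcbaeedacfdd
  17 |  21 | cbaeedacfdd
  18 |   4 | ccacacabfeacabaafcbaeedacfdd
  19 |  28 | cfdd
  20 |  31 | d
  21 |  26 | dacfdd
  22 |   1 | dbfccacacabfeacabaafcbaeedacfdd
  23 |  30 | dd
  24 |  13 | eacabaafcbaeedacfdd
  25 |  25 | edacfdd
  26 |   0 | edbfccacacabfeacabaafcbaeedacfdd
  27 |  24 | eedacfdd
  28 |  20 | fcbaeedacfdd
  29 |   3 | fccacacabfeacabaafcbaeedacfdd
  30 |  29 | fdd
  31 |  12 | feacabaafcbaeedacfdd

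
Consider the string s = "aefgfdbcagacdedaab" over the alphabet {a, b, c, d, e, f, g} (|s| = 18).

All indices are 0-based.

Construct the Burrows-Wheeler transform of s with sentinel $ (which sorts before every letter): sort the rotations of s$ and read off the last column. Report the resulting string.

rank  rotation             last
    0  $aefgfdbcagacdedaab  b
    1  aab$aefgfdbcagacded  d
    2  ab$aefgfdbcagacdeda  a
    3  acdedaab$aefgfdbcag  g
    4  aefgfdbcagacdedaab$  $
    5  agacdedaab$aefgfdbc  c
    6  b$aefgfdbcagacdedaa  a
    7  bcagacdedaab$aefgfd  d
    8  cagacdedaab$aefgfdb  b
    9  cdedaab$aefgfdbcaga  a
   10  daab$aefgfdbcagacde  e
   11  dbcagacdedaab$aefgf  f
   12  dedaab$aefgfdbcagac  c
   13  edaab$aefgfdbcagacd  d
   14  efgfdbcagacdedaab$a  a
   15  fdbcagacdedaab$aefg  g
   16  fgfdbcagacdedaab$ae  e
   17  gacdedaab$aefgfdbca  a
   18  gfdbcagacdedaab$aef  f

bdag$cadbaefcdageaf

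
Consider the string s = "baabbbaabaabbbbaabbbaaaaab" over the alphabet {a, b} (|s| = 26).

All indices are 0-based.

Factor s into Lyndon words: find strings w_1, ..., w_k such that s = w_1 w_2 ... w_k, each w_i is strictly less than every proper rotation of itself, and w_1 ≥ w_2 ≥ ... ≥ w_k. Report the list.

emit factor 1: 'b' (i=0, period=1)
emit factor 2: 'aabbb' (i=1, period=5)
emit factor 3: 'aabaabbbbaabbb' (i=6, period=14)
emit factor 4: 'aaaaab' (i=20, period=6)

["b", "aabbb", "aabaabbbbaabbb", "aaaaab"]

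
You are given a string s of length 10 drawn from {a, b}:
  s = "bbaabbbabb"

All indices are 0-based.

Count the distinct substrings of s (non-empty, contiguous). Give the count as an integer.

40

sorted suffixes:
  #0 SA[0]=2  'aabbbabb'
  #1 SA[1]=7  'abb'
  #2 SA[2]=3  'abbbabb'
  #3 SA[3]=9  'b'
  #4 SA[4]=1  'baabbbabb'
  #5 SA[5]=6  'babb'
  #6 SA[6]=8  'bb'
  #7 SA[7]=0  'bbaabbbabb'
  #8 SA[8]=5  'bbabb'
  #9 SA[9]=4  'bbbabb'

SA = [2, 7, 3, 9, 1, 6, 8, 0, 5, 4]
i: (SA[i-1],SA[i]) lcp shared
  1: (2,7) 1 'a'
  2: (7,3) 3 'abb'
  3: (3,9) 0 ''
  4: (9,1) 1 'b'
  5: (1,6) 2 'ba'
  6: (6,8) 1 'b'
  7: (8,0) 2 'bb'
  8: (0,5) 3 'bba'
  9: (5,4) 2 'bb'

n(n+1)/2 = 10·11/2 = 55
Σ LCP = 0 + 1 + 3 + 0 + 1 + 2 + 1 + 2 + 3 + 2 = 15
distinct = 55 − 15 = 40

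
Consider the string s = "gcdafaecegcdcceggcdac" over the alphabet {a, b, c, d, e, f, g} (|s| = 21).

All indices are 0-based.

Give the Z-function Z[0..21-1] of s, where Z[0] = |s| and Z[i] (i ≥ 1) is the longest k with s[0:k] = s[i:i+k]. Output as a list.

Z[0]=21
i=1: i≥r, start 0; Z[1]=0
i=2: i≥r, start 0; Z[2]=0
i=3: i≥r, start 0; Z[3]=0
i=4: i≥r, start 0; Z[4]=0
i=5: i≥r, start 0; Z[5]=0
i=6: i≥r, start 0; Z[6]=0
i=7: i≥r, start 0; Z[7]=0
i=8: i≥r, start 0; Z[8]=0
i=9: i≥r, start 0; Z[9]=3 scan→box=[9,12)
i=10: min(r-i=2, Z[1]=0)=0; Z[10]=0
i=11: min(r-i=1, Z[2]=0)=0; Z[11]=0
i=12: i≥r, start 0; Z[12]=0
i=13: i≥r, start 0; Z[13]=0
i=14: i≥r, start 0; Z[14]=0
i=15: i≥r, start 0; Z[15]=1 scan→box=[15,16)
i=16: i≥r, start 0; Z[16]=4 scan→box=[16,20)
i=17: min(r-i=3, Z[1]=0)=0; Z[17]=0
i=18: min(r-i=2, Z[2]=0)=0; Z[18]=0
i=19: min(r-i=1, Z[3]=0)=0; Z[19]=0
i=20: i≥r, start 0; Z[20]=0

[21, 0, 0, 0, 0, 0, 0, 0, 0, 3, 0, 0, 0, 0, 0, 1, 4, 0, 0, 0, 0]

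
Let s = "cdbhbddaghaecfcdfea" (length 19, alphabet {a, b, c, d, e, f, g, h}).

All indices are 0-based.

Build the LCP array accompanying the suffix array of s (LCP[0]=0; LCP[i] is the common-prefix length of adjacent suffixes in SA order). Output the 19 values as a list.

[0, 1, 1, 0, 1, 0, 2, 1, 0, 1, 1, 1, 0, 1, 0, 1, 0, 0, 1]

rank | idx | suffix
   0 |  18 | a
   1 |  10 | aecfcdfea
   2 |   7 | aghaecfcdfea
   3 |   4 | bddaghaecfcdfea
   4 |   2 | bhbddaghaecfcdfea
   5 |   0 | cdbhbddaghaecfcdfea
   6 |  14 | cdfea
   7 |  12 | cfcdfea
   8 |   6 | daghaecfcdfea
   9 |   1 | dbhbddaghaecfcdfea
  10 |   5 | ddaghaecfcdfea
  11 |  15 | dfea
  12 |  17 | ea
  13 |  11 | ecfcdfea
  14 |  13 | fcdfea
  15 |  16 | fea
  16 |   8 | ghaecfcdfea
  17 |   9 | haecfcdfea
  18 |   3 | hbddaghaecfcdfea

SA = [18, 10, 7, 4, 2, 0, 14, 12, 6, 1, 5, 15, 17, 11, 13, 16, 8, 9, 3]
rank  pair      lcp
   1  s[18:],s[10:]  1  'a'
   2  s[10:],s[7:]  1  'a'
   3  s[7:],s[4:]  0  ''
   4  s[4:],s[2:]  1  'b'
   5  s[2:],s[0:]  0  ''
   6  s[0:],s[14:]  2  'cd'
   7  s[14:],s[12:]  1  'c'
   8  s[12:],s[6:]  0  ''
   9  s[6:],s[1:]  1  'd'
  10  s[1:],s[5:]  1  'd'
  11  s[5:],s[15:]  1  'd'
  12  s[15:],s[17:]  0  ''
  13  s[17:],s[11:]  1  'e'
  14  s[11:],s[13:]  0  ''
  15  s[13:],s[16:]  1  'f'
  16  s[16:],s[8:]  0  ''
  17  s[8:],s[9:]  0  ''
  18  s[9:],s[3:]  1  'h'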